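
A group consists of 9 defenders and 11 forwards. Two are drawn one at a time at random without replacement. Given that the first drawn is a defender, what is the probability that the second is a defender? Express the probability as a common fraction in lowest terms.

8/19

After removing one defender, 19 remain: 8 defenders and 11 forwards.
So the probability the next is a defender is 8/19.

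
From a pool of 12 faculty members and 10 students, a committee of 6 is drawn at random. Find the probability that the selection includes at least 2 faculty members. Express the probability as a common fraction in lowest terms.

Total selections: C(22,6) = 74613.
Favorable selections (at least 2 faculty members): C(12,2)·C(10,4) + C(12,3)·C(10,3) + C(12,4)·C(10,2) + C(12,5)·C(10,1) + C(12,6)·C(10,0) = 13860 + 26400 + 22275 + 7920 + 924 = 71379.
Probability = 71379/74613 = 309/323.

309/323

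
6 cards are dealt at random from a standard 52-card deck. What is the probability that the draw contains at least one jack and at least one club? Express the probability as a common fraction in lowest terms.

There are C(52,6) = 20358520 possible draws.
By inclusion-exclusion on the complements, draws missing all jacks or all clubs: C(48,6) + C(39,6) − C(36,6) = 12271512 + 3262623 − 1947792 = 13586343.
So draws with at least one of each: 20358520 − 13586343 = 6772177, probability 6772177/20358520.

6772177/20358520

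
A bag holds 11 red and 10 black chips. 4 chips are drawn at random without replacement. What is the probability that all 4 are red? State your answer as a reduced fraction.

There are C(21,4) = 5985 possible selections.
Selections with all red: C(11,4) = 330.
Probability = 330/5985 = 22/399.

22/399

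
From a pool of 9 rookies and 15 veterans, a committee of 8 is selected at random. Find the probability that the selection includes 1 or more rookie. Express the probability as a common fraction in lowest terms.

7364/7429

Total selections: C(24,8) = 735471.
The complement is all 8 are veterans: C(15,8) = 6435.
Probability = 1 − 6435/735471 = 729036/735471 = 7364/7429.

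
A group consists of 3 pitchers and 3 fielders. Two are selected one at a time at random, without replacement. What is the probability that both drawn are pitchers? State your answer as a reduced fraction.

Multiply the conditional probabilities at each draw: 3/6 · 2/5 = 6/30 = 1/5.

1/5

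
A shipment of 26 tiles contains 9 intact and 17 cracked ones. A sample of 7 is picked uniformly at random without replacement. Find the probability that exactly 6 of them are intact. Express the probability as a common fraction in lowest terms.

357/164450

There are C(26,7) = 657800 ways to choose 7 from 26.
Selections with exactly 6 intact: choose 6 of the 9 intact and 1 of the 17 cracked, C(9,6)·C(17,1) = 84·17 = 1428.
Probability = 1428/657800 = 357/164450.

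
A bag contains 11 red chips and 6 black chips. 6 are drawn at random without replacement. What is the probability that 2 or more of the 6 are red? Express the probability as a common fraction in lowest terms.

12309/12376

There are C(17,6) = 12376 ways to choose the 6.
Count the complement (fewer than 2 red): C(11,0)·C(6,6) + C(11,1)·C(6,5) = 1 + 66 = 67.
Probability = 1 − 67/12376 = 12309/12376.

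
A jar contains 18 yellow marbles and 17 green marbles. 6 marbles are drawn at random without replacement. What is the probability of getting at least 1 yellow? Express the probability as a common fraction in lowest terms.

1692/1705

Total selections: C(35,6) = 1623160.
The complement is all 6 are green: C(17,6) = 12376.
Probability = 1 − 12376/1623160 = 1610784/1623160 = 1692/1705.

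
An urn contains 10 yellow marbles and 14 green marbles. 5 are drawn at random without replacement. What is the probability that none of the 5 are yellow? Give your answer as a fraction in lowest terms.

There are C(24,5) = 42504 possible selections.
Selections with no yellow (all green): C(14,5) = 2002.
Probability = 2002/42504 = 13/276.

13/276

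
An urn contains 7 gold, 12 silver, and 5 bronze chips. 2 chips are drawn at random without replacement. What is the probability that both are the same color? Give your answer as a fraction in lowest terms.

There are C(24,2) = 276 ways to draw 2 chips.
All same color: C(7,2) + C(12,2) + C(5,2) = 21 + 66 + 10 = 97.
Probability = 97/276.

97/276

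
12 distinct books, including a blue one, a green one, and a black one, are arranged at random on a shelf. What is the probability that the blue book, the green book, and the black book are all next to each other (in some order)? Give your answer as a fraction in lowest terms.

1/22

There are 12! = 479001600 arrangements.
Treat the three as one block: 10! placements × 3! orders within the block = 3628800·6 = 21772800.
Probability = 21772800/479001600 = 1/22.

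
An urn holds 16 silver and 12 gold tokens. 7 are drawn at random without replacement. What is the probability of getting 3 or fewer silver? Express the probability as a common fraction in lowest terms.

113/345

There are C(28,7) = 1184040 ways to choose the 7.
Favorable selections (3 or fewer silver): C(16,0)·C(12,7) + C(16,1)·C(12,6) + C(16,2)·C(12,5) + C(16,3)·C(12,4) = 792 + 14784 + 95040 + 277200 = 387816.
Probability = 387816/1184040 = 113/345.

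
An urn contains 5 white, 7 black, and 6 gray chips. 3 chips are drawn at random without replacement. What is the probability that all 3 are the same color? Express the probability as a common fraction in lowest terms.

There are C(18,3) = 816 ways to draw 3 chips.
All same color: C(5,3) + C(7,3) + C(6,3) = 10 + 35 + 20 = 65.
Probability = 65/816.

65/816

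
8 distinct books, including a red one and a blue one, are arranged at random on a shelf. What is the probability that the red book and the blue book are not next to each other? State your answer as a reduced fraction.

3/4

There are 8! = 40320 arrangements.
Arrangements with the red book and the blue book adjacent: 2·7! = 10080.
So not adjacent: 40320 − 10080 = 30240, probability 30240/40320 = 3/4.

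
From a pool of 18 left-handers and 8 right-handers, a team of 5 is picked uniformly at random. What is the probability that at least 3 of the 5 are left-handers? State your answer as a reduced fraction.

13974/16445

Total selections: C(26,5) = 65780.
Favorable selections (at least 3 left-handers): C(18,3)·C(8,2) + C(18,4)·C(8,1) + C(18,5)·C(8,0) = 22848 + 24480 + 8568 = 55896.
Probability = 55896/65780 = 13974/16445.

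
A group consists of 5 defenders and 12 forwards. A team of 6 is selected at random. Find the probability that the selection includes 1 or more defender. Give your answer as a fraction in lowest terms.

409/442

There are C(17,6) = 12376 ways to choose the 6.
The complement is all 6 are forwards: C(12,6) = 924.
Probability = 1 − 924/12376 = 11452/12376 = 409/442.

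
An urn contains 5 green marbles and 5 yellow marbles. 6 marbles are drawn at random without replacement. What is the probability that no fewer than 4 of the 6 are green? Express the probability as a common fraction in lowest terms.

Total selections: C(10,6) = 210.
Favorable selections (no fewer than 4 green): C(5,4)·C(5,2) + C(5,5)·C(5,1) = 50 + 5 = 55.
Probability = 55/210 = 11/42.

11/42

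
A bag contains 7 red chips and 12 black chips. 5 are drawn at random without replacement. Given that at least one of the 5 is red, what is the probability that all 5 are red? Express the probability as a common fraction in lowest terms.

1/516

Work in counts. Selections with at least one red: C(19,5) − C(12,5) = 11628 − 792 = 10836.
Of those, selections where all 5 are red: C(7,5) = 21.
Conditional probability = 21/10836 = 1/516.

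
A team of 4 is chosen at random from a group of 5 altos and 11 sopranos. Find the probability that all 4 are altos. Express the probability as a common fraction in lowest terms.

1/364

There are C(16,4) = 1820 possible selections.
Selections with all altos: C(5,4) = 5.
Probability = 5/1820 = 1/364.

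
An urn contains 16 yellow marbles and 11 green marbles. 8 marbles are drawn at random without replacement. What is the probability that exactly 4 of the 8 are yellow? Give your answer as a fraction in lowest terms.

The sample space is all 8-subsets of the 27: C(27,8) = 2220075.
Selections with exactly 4 yellow: choose 4 of the 16 yellow and 4 of the 11 green, C(16,4)·C(11,4) = 1820·330 = 600600.
Probability = 600600/2220075 = 56/207.

56/207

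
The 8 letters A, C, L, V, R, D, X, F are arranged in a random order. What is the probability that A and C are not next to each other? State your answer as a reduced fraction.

3/4

There are 8! = 40320 arrangements.
Arrangements with A and C adjacent: 2·7! = 10080.
So not adjacent: 40320 − 10080 = 30240, probability 30240/40320 = 3/4.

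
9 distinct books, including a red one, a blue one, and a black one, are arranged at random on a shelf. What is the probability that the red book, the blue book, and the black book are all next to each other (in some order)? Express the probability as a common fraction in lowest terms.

There are 9! = 362880 arrangements.
Treat the three as one block: 7! placements × 3! orders within the block = 5040·6 = 30240.
Probability = 30240/362880 = 1/12.

1/12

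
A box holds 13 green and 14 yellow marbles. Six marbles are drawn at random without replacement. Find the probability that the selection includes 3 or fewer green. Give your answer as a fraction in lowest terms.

Total selections: C(27,6) = 296010.
Count the complement (more than 3 green): C(13,4)·C(14,2) + C(13,5)·C(14,1) + C(13,6)·C(14,0) = 65065 + 18018 + 1716 = 84799.
Probability = 1 − 84799/296010 = 211211/296010 = 1477/2070.

1477/2070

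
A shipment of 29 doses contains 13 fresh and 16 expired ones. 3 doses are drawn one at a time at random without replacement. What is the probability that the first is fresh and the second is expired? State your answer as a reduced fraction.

52/203

Multiply the conditional probabilities at each draw: 13/29 · 16/28 = 208/812 = 52/203.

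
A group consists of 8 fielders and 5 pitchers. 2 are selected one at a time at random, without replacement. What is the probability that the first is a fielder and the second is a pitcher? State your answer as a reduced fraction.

Multiply the conditional probabilities at each draw: 8/13 · 5/12 = 40/156 = 10/39.

10/39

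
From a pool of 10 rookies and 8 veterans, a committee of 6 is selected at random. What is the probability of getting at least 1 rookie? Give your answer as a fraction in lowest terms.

662/663

There are C(18,6) = 18564 ways to choose the 6.
The complement is all 6 are veterans: C(8,6) = 28.
Probability = 1 − 28/18564 = 18536/18564 = 662/663.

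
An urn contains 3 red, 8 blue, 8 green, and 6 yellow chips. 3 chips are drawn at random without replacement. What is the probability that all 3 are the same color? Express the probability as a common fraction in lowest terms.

There are C(25,3) = 2300 ways to draw 3 chips.
All same color: C(3,3) + C(8,3) + C(8,3) + C(6,3) = 1 + 56 + 56 + 20 = 133.
Probability = 133/2300.

133/2300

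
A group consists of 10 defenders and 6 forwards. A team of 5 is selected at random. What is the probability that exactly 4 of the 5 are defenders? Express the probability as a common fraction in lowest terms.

15/52

The sample space is all 5-subsets of the 16: C(16,5) = 4368.
Selections with exactly 4 defenders: choose 4 of the 10 defenders and 1 of the 6 forwards, C(10,4)·C(6,1) = 210·6 = 1260.
Probability = 1260/4368 = 15/52.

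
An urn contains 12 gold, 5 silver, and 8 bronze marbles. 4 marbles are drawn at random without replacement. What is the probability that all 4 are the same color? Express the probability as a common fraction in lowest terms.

There are C(25,4) = 12650 ways to draw 4 marbles.
All same color: C(12,4) + C(5,4) + C(8,4) = 495 + 5 + 70 = 570.
Probability = 570/12650 = 57/1265.

57/1265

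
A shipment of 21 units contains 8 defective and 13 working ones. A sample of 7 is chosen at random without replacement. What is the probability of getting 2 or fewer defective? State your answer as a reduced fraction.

143/323

There are C(21,7) = 116280 ways to choose the 7.
Favorable selections (2 or fewer defective): C(8,0)·C(13,7) + C(8,1)·C(13,6) + C(8,2)·C(13,5) = 1716 + 13728 + 36036 = 51480.
Probability = 51480/116280 = 143/323.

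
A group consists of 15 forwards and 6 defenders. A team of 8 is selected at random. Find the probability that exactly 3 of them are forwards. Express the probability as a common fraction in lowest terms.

13/969

There are C(21,8) = 203490 ways to choose 8 from 21.
Selections with exactly 3 forwards: choose 3 of the 15 forwards and 5 of the 6 defenders, C(15,3)·C(6,5) = 455·6 = 2730.
Probability = 2730/203490 = 13/969.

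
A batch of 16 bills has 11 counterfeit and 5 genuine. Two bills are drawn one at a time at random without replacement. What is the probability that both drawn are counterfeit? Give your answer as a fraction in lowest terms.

Multiply the conditional probabilities at each draw: 11/16 · 10/15 = 110/240 = 11/24.

11/24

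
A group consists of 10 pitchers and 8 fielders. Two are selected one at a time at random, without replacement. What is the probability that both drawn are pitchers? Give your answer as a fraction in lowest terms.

Multiply the conditional probabilities at each draw: 10/18 · 9/17 = 90/306 = 5/17.

5/17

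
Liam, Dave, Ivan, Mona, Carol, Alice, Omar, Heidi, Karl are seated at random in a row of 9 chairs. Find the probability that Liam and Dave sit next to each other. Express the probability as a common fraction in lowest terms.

2/9

There are 9! = 362880 arrangements.
Treat Liam and Dave as a block: 8! arrangements of the blocks × 2 orders within the block = 2·40320 = 80640.
Probability = 80640/362880 = 2/9.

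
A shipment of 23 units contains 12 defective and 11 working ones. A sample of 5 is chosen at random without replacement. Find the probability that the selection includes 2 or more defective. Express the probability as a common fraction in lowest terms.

2657/3059

There are C(23,5) = 33649 ways to choose the 5.
Count the complement (fewer than 2 defective): C(12,0)·C(11,5) + C(12,1)·C(11,4) = 462 + 3960 = 4422.
Probability = 1 − 4422/33649 = 29227/33649 = 2657/3059.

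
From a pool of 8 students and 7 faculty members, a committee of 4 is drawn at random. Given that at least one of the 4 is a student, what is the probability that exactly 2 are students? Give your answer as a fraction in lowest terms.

Work in counts. Selections with at least one student: C(15,4) − C(7,4) = 1365 − 35 = 1330.
Of those, selections where exactly 2 are students: C(8,2)·C(7,2) = 28·21 = 588.
Conditional probability = 588/1330 = 42/95.

42/95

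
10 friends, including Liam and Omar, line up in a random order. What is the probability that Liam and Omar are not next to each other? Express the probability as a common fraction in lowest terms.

There are 10! = 3628800 arrangements.
Arrangements with Liam and Omar adjacent: 2·9! = 725760.
So not adjacent: 3628800 − 725760 = 2903040, probability 2903040/3628800 = 4/5.

4/5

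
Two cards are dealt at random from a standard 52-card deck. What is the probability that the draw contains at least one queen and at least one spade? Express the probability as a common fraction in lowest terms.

29/442

There are C(52,2) = 1326 possible draws.
By inclusion-exclusion on the complements, draws missing all queens or all spades: C(48,2) + C(39,2) − C(36,2) = 1128 + 741 − 630 = 1239.
So draws with at least one of each: 1326 − 1239 = 87, probability 87/1326 = 29/442.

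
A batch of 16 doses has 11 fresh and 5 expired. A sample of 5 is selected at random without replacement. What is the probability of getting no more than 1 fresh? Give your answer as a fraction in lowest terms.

There are C(16,5) = 4368 ways to choose the 5.
Favorable selections (no more than 1 fresh): C(11,0)·C(5,5) + C(11,1)·C(5,4) = 1 + 55 = 56.
Probability = 56/4368 = 1/78.

1/78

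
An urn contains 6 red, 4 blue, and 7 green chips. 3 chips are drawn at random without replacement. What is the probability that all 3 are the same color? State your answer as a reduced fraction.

There are C(17,3) = 680 ways to draw 3 chips.
All same color: C(6,3) + C(4,3) + C(7,3) = 20 + 4 + 35 = 59.
Probability = 59/680.

59/680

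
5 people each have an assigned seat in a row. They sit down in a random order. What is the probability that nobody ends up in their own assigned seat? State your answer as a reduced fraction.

There are 5! = 120 seatings.
By inclusion-exclusion, seatings with no fixed points: C(5,0)·5! − C(5,1)·4! + C(5,2)·3! − C(5,3)·2! + C(5,4)·1! − C(5,5)·0! = 44.
Probability = 44/120 = 11/30.

11/30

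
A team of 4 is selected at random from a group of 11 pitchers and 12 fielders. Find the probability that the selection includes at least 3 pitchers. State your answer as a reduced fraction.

6/23

Total selections: C(23,4) = 8855.
Favorable selections (at least 3 pitchers): C(11,3)·C(12,1) + C(11,4)·C(12,0) = 1980 + 330 = 2310.
Probability = 2310/8855 = 6/23.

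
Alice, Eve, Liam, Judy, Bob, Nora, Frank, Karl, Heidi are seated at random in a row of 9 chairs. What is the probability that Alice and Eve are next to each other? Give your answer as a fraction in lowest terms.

2/9

There are 9! = 362880 arrangements.
Treat Alice and Eve as a block: 8! arrangements of the blocks × 2 orders within the block = 2·40320 = 80640.
Probability = 80640/362880 = 2/9.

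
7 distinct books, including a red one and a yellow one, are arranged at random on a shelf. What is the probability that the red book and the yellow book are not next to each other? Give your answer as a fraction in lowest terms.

5/7

There are 7! = 5040 arrangements.
Arrangements with the red book and the yellow book adjacent: 2·6! = 1440.
So not adjacent: 5040 − 1440 = 3600, probability 3600/5040 = 5/7.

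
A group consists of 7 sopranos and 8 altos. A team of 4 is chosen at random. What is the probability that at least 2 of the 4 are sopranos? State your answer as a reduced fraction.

43/65

There are C(15,4) = 1365 ways to choose the 4.
Favorable selections (at least 2 sopranos): C(7,2)·C(8,2) + C(7,3)·C(8,1) + C(7,4)·C(8,0) = 588 + 280 + 35 = 903.
Probability = 903/1365 = 43/65.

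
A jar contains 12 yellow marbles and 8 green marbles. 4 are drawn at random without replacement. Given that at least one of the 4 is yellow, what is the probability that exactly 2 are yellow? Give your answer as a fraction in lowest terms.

Work in counts. Selections with at least one yellow: C(20,4) − C(8,4) = 4845 − 70 = 4775.
Of those, selections where exactly 2 are yellow: C(12,2)·C(8,2) = 66·28 = 1848.
Conditional probability = 1848/4775.

1848/4775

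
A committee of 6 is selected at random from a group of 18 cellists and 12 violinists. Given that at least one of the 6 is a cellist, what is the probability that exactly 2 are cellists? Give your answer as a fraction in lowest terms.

25245/197617

Work in counts. Selections with at least one cellist: C(30,6) − C(12,6) = 593775 − 924 = 592851.
Of those, selections where exactly 2 are cellists: C(18,2)·C(12,4) = 153·495 = 75735.
Conditional probability = 75735/592851 = 25245/197617.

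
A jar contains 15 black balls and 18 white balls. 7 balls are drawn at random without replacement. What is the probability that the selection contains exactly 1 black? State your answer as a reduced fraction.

7735/118668

The sample space is all 7-subsets of the 33: C(33,7) = 4272048.
Selections with exactly 1 black: choose 1 of the 15 black and 6 of the 18 white, C(15,1)·C(18,6) = 15·18564 = 278460.
Probability = 278460/4272048 = 7735/118668.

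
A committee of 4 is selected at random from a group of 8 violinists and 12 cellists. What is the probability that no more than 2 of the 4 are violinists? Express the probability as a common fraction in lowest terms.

4103/4845

Total selections: C(20,4) = 4845.
Count the complement (more than 2 violinists): C(8,3)·C(12,1) + C(8,4)·C(12,0) = 672 + 70 = 742.
Probability = 1 − 742/4845 = 4103/4845.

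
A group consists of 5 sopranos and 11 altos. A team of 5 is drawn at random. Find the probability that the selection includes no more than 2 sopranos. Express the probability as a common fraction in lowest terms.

There are C(16,5) = 4368 ways to choose the 5.
Favorable selections (no more than 2 sopranos): C(5,0)·C(11,5) + C(5,1)·C(11,4) + C(5,2)·C(11,3) = 462 + 1650 + 1650 = 3762.
Probability = 3762/4368 = 627/728.

627/728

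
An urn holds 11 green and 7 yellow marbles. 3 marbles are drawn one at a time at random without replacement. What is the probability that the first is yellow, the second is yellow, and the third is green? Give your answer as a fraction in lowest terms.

77/816

Multiply the conditional probabilities at each draw: 7/18 · 6/17 · 11/16 = 462/4896 = 77/816.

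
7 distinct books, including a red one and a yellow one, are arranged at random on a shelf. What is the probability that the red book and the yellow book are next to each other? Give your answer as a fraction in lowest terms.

2/7

There are 7! = 5040 arrangements.
Treat the red book and the yellow book as a block: 6! arrangements of the blocks × 2 orders within the block = 2·720 = 1440.
Probability = 1440/5040 = 2/7.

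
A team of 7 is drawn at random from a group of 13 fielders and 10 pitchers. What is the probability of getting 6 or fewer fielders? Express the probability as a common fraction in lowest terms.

7377/7429

Total selections: C(23,7) = 245157.
The complement is exactly 7 fielders: C(13,7)·C(10,0) = 1716.
Probability = 1 − 1716/245157 = 243441/245157 = 7377/7429.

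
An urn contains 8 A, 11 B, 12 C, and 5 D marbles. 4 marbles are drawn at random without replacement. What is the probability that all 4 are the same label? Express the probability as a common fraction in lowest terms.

20/1309

There are C(36,4) = 58905 ways to draw 4 marbles.
All same label: C(8,4) + C(11,4) + C(12,4) + C(5,4) = 70 + 330 + 495 + 5 = 900.
Probability = 900/58905 = 20/1309.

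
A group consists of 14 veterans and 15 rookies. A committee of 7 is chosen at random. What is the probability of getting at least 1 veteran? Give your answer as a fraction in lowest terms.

2657/2668

There are C(29,7) = 1560780 ways to choose the 7.
The complement is all 7 are rookies: C(15,7) = 6435.
Probability = 1 − 6435/1560780 = 1554345/1560780 = 2657/2668.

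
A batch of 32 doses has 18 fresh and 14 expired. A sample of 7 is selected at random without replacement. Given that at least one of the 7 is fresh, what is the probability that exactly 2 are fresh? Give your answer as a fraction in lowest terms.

Work in counts. Selections with at least one fresh: C(32,7) − C(14,7) = 3365856 − 3432 = 3362424.
Of those, selections where exactly 2 are fresh: C(18,2)·C(14,5) = 153·2002 = 306306.
Conditional probability = 306306/3362424 = 3927/43108.

3927/43108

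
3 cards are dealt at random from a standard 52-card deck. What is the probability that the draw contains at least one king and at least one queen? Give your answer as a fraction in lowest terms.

There are C(52,3) = 22100 possible draws.
By inclusion-exclusion on the complements, draws missing all kings or all queens: C(48,3) + C(48,3) − C(44,3) = 17296 + 17296 − 13244 = 21348.
So draws with at least one of each: 22100 − 21348 = 752, probability 752/22100 = 188/5525.

188/5525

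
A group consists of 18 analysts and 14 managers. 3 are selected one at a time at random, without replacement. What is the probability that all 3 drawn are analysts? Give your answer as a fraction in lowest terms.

Multiply the conditional probabilities at each draw: 18/32 · 17/31 · 16/30 = 4896/29760 = 51/310.

51/310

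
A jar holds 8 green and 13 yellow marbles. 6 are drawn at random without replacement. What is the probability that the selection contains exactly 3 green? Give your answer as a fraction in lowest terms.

286/969

The sample space is all 6-subsets of the 21: C(21,6) = 54264.
Selections with exactly 3 green: choose 3 of the 8 green and 3 of the 13 yellow, C(8,3)·C(13,3) = 56·286 = 16016.
Probability = 16016/54264 = 286/969.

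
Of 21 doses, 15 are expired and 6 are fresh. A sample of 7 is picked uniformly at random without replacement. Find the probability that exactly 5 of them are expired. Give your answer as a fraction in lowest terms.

The sample space is all 7-subsets of the 21: C(21,7) = 116280.
Selections with exactly 5 expired: choose 5 of the 15 expired and 2 of the 6 fresh, C(15,5)·C(6,2) = 3003·15 = 45045.
Probability = 45045/116280 = 1001/2584.

1001/2584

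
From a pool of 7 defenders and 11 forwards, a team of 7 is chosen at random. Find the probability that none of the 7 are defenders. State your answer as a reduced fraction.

55/5304

There are C(18,7) = 31824 possible selections.
Selections with no defenders (all forwards): C(11,7) = 330.
Probability = 330/31824 = 55/5304.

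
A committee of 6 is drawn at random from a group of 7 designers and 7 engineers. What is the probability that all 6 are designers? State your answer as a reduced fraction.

1/429

There are C(14,6) = 3003 possible selections.
Selections with all designers: C(7,6) = 7.
Probability = 7/3003 = 1/429.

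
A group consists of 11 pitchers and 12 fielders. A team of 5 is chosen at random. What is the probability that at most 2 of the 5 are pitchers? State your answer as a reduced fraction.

Total selections: C(23,5) = 33649.
Favorable selections (at most 2 pitchers): C(11,0)·C(12,5) + C(11,1)·C(12,4) + C(11,2)·C(12,3) = 792 + 5445 + 12100 = 18337.
Probability = 18337/33649 = 1667/3059.

1667/3059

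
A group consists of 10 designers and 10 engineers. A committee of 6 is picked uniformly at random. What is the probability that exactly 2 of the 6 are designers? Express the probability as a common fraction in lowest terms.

There are C(20,6) = 38760 ways to choose 6 from 20.
Selections with exactly 2 designers: choose 2 of the 10 designers and 4 of the 10 engineers, C(10,2)·C(10,4) = 45·210 = 9450.
Probability = 9450/38760 = 315/1292.

315/1292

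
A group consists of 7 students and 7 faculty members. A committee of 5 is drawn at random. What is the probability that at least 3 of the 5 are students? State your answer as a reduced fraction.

1/2

Total selections: C(14,5) = 2002.
Favorable selections (at least 3 students): C(7,3)·C(7,2) + C(7,4)·C(7,1) + C(7,5)·C(7,0) = 735 + 245 + 21 = 1001.
Probability = 1001/2002 = 1/2.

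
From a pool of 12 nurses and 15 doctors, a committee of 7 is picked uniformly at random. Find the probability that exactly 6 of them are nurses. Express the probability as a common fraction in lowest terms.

14/897

Total number of selections: C(27,7) = 888030.
Selections with exactly 6 nurses: choose 6 of the 12 nurses and 1 of the 15 doctors, C(12,6)·C(15,1) = 924·15 = 13860.
Probability = 13860/888030 = 14/897.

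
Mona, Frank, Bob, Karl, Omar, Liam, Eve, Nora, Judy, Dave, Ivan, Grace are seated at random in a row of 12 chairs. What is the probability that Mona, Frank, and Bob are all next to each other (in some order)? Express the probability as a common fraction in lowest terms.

There are 12! = 479001600 arrangements.
Treat the three as one block: 10! placements × 3! orders within the block = 3628800·6 = 21772800.
Probability = 21772800/479001600 = 1/22.

1/22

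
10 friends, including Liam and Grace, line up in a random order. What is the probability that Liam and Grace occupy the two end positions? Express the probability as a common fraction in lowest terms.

There are 10! = 3628800 arrangements.
Place Liam and Grace at the ends in 2 ways, arrange the remaining 8 in 8! = 40320 ways: 2·40320 = 80640.
Probability = 80640/3628800 = 1/45.

1/45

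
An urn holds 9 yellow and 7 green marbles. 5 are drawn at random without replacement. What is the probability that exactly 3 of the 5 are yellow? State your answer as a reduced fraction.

21/52

Total number of selections: C(16,5) = 4368.
Selections with exactly 3 yellow: choose 3 of the 9 yellow and 2 of the 7 green, C(9,3)·C(7,2) = 84·21 = 1764.
Probability = 1764/4368 = 21/52.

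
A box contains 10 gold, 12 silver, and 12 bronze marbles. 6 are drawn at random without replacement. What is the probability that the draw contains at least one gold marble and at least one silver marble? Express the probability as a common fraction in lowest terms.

103329/122264

There are C(34,6) = 1344904 possible draws.
By inclusion-exclusion on the complements, draws missing all gold or all silver: C(24,6) + C(22,6) − C(12,6) = 134596 + 74613 − 924 = 208285.
So draws with at least one of each: 1344904 − 208285 = 1136619, probability 1136619/1344904 = 103329/122264.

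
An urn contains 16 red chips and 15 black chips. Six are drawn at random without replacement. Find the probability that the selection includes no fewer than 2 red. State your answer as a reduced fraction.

There are C(31,6) = 736281 ways to choose the 6.
Favorable selections (no fewer than 2 red): C(16,2)·C(15,4) + C(16,3)·C(15,3) + C(16,4)·C(15,2) + C(16,5)·C(15,1) + C(16,6)·C(15,0) = 163800 + 254800 + 191100 + 65520 + 8008 = 683228.
Probability = 683228/736281 = 7508/8091.

7508/8091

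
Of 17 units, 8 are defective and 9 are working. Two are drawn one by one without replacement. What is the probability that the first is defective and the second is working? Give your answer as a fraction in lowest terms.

9/34

Multiply the conditional probabilities at each draw: 8/17 · 9/16 = 72/272 = 9/34.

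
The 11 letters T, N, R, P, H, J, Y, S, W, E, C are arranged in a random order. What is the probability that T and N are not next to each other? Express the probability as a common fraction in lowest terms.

9/11

There are 11! = 39916800 arrangements.
Arrangements with T and N adjacent: 2·10! = 7257600.
So not adjacent: 39916800 − 7257600 = 32659200, probability 32659200/39916800 = 9/11.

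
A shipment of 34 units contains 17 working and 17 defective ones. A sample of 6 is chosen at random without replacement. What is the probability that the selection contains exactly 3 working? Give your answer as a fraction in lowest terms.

There are C(34,6) = 1344904 ways to choose 6 from 34.
Selections with exactly 3 working: choose 3 of the 17 working and 3 of the 17 defective, C(17,3)·C(17,3) = 680·680 = 462400.
Probability = 462400/1344904 = 3400/9889.

3400/9889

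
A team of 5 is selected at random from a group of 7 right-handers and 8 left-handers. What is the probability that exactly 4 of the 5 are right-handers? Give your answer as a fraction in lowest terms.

40/429

Total number of selections: C(15,5) = 3003.
Selections with exactly 4 right-handers: choose 4 of the 7 right-handers and 1 of the 8 left-handers, C(7,4)·C(8,1) = 35·8 = 280.
Probability = 280/3003 = 40/429.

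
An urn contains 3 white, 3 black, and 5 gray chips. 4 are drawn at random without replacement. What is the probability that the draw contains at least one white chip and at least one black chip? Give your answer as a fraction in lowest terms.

There are C(11,4) = 330 possible draws.
By inclusion-exclusion on the complements, draws missing all white or all black: C(8,4) + C(8,4) − C(5,4) = 70 + 70 − 5 = 135.
So draws with at least one of each: 330 − 135 = 195, probability 195/330 = 13/22.

13/22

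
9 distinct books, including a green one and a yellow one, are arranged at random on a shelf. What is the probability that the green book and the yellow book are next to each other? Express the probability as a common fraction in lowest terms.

There are 9! = 362880 arrangements.
Treat the green book and the yellow book as a block: 8! arrangements of the blocks × 2 orders within the block = 2·40320 = 80640.
Probability = 80640/362880 = 2/9.

2/9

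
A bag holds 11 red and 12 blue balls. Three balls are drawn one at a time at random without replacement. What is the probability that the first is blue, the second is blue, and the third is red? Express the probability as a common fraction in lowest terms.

22/161

Multiply the conditional probabilities at each draw: 12/23 · 11/22 · 11/21 = 1452/10626 = 22/161.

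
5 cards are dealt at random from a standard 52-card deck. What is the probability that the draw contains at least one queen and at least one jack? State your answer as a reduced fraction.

There are C(52,5) = 2598960 possible draws.
By inclusion-exclusion on the complements, draws missing all queens or all jacks: C(48,5) + C(48,5) − C(44,5) = 1712304 + 1712304 − 1086008 = 2338600.
So draws with at least one of each: 2598960 − 2338600 = 260360, probability 260360/2598960 = 6509/64974.

6509/64974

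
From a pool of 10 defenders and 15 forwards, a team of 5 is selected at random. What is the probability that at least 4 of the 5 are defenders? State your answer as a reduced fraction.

81/1265

There are C(25,5) = 53130 ways to choose the 5.
Favorable selections (at least 4 defenders): C(10,4)·C(15,1) + C(10,5)·C(15,0) = 3150 + 252 = 3402.
Probability = 3402/53130 = 81/1265.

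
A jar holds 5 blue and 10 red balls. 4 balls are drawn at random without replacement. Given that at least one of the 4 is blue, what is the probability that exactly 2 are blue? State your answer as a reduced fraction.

Work in counts. Selections with at least one blue: C(15,4) − C(10,4) = 1365 − 210 = 1155.
Of those, selections where exactly 2 are blue: C(5,2)·C(10,2) = 10·45 = 450.
Conditional probability = 450/1155 = 30/77.

30/77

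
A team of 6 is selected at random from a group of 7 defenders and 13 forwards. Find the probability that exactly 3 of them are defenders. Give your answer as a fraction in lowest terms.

Total number of selections: C(20,6) = 38760.
Selections with exactly 3 defenders: choose 3 of the 7 defenders and 3 of the 13 forwards, C(7,3)·C(13,3) = 35·286 = 10010.
Probability = 10010/38760 = 1001/3876.

1001/3876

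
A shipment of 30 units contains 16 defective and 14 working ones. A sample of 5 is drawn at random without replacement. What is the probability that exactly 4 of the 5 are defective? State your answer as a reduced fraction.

There are C(30,5) = 142506 ways to choose 5 from 30.
Selections with exactly 4 defective: choose 4 of the 16 defective and 1 of the 14 working, C(16,4)·C(14,1) = 1820·14 = 25480.
Probability = 25480/142506 = 140/783.

140/783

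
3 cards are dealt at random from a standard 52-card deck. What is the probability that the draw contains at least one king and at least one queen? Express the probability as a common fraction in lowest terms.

188/5525

There are C(52,3) = 22100 possible draws.
By inclusion-exclusion on the complements, draws missing all kings or all queens: C(48,3) + C(48,3) − C(44,3) = 17296 + 17296 − 13244 = 21348.
So draws with at least one of each: 22100 − 21348 = 752, probability 752/22100 = 188/5525.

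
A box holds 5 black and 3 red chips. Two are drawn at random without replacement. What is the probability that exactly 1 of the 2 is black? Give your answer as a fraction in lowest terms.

The sample space is all 2-subsets of the 8: C(8,2) = 28.
Selections with exactly 1 black: choose 1 of the 5 black and 1 of the 3 red, C(5,1)·C(3,1) = 5·3 = 15.
Probability = 15/28.

15/28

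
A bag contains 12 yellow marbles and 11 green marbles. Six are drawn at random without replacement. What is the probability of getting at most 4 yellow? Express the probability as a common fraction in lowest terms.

2767/3059

Total selections: C(23,6) = 100947.
Count the complement (more than 4 yellow): C(12,5)·C(11,1) + C(12,6)·C(11,0) = 8712 + 924 = 9636.
Probability = 1 − 9636/100947 = 91311/100947 = 2767/3059.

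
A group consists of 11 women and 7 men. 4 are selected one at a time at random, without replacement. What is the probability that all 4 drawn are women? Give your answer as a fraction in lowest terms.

Multiply the conditional probabilities at each draw: 11/18 · 10/17 · 9/16 · 8/15 = 7920/73440 = 11/102.

11/102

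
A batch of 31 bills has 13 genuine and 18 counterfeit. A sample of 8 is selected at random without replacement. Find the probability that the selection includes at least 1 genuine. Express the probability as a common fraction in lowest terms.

67051/67425

There are C(31,8) = 7888725 ways to choose the 8.
The complement is all 8 are counterfeit: C(18,8) = 43758.
Probability = 1 − 43758/7888725 = 7844967/7888725 = 67051/67425.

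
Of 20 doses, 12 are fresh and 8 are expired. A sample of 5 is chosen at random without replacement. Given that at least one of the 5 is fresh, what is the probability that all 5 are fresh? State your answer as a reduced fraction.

99/1931

Work in counts. Selections with at least one fresh: C(20,5) − C(8,5) = 15504 − 56 = 15448.
Of those, selections where all 5 are fresh: C(12,5) = 792.
Conditional probability = 792/15448 = 99/1931.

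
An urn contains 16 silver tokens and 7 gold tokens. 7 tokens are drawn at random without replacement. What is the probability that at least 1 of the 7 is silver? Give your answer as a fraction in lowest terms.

245156/245157

Total selections: C(23,7) = 245157.
Favorable selections (at least 1 silver): C(16,1)·C(7,6) + C(16,2)·C(7,5) + C(16,3)·C(7,4) + C(16,4)·C(7,3) + C(16,5)·C(7,2) + C(16,6)·C(7,1) + C(16,7)·C(7,0) = 112 + 2520 + 19600 + 63700 + 91728 + 56056 + 11440 = 245156.
Probability = 245156/245157.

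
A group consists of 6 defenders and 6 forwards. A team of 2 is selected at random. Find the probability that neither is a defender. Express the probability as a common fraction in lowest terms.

5/22

There are C(12,2) = 66 possible selections.
Selections with no defenders (all forwards): C(6,2) = 15.
Probability = 15/66 = 5/22.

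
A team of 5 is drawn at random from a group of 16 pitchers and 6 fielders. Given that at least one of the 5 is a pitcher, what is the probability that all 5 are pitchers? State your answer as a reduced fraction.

182/1097

Work in counts. Selections with at least one pitcher: C(22,5) − C(6,5) = 26334 − 6 = 26328.
Of those, selections where all 5 are pitchers: C(16,5) = 4368.
Conditional probability = 4368/26328 = 182/1097.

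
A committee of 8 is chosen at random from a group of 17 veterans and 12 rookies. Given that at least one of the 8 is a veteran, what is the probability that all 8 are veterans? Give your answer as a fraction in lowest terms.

Work in counts. Selections with at least one veteran: C(29,8) − C(12,8) = 4292145 − 495 = 4291650.
Of those, selections where all 8 are veterans: C(17,8) = 24310.
Conditional probability = 24310/4291650 = 13/2295.

13/2295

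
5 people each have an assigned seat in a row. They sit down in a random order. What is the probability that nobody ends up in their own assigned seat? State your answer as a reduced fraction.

11/30

There are 5! = 120 seatings.
By inclusion-exclusion, seatings with no fixed points: C(5,0)·5! − C(5,1)·4! + C(5,2)·3! − C(5,3)·2! + C(5,4)·1! − C(5,5)·0! = 44.
Probability = 44/120 = 11/30.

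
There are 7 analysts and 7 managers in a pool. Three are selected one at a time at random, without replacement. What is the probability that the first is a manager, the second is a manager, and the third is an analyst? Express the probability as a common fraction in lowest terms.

7/52

Multiply the conditional probabilities at each draw: 7/14 · 6/13 · 7/12 = 294/2184 = 7/52.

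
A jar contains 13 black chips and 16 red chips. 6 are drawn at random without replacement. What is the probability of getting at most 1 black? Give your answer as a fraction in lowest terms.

Total selections: C(29,6) = 475020.
Favorable selections (at most 1 black): C(13,0)·C(16,6) + C(13,1)·C(16,5) = 8008 + 56784 = 64792.
Probability = 64792/475020 = 178/1305.

178/1305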